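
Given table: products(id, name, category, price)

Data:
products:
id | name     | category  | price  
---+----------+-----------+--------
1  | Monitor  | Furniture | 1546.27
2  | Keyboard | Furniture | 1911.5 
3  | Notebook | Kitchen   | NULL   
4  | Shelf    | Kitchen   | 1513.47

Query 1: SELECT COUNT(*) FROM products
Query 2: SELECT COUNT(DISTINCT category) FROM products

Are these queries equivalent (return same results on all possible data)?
No, not equivalent

Query 1 returns: [(4,)]
Query 2 returns: [(2,)]

Reason: COUNT(*) counts rows, COUNT(DISTINCT category) counts unique categorys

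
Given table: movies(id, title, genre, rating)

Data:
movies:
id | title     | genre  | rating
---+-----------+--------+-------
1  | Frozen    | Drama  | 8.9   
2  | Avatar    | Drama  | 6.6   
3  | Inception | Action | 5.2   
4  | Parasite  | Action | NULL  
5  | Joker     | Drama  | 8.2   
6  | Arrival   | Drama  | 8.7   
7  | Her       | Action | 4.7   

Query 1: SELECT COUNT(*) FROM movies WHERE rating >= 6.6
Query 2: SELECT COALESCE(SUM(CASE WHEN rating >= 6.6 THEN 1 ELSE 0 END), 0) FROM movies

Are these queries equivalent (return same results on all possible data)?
Yes, equivalent

Both queries return: [(4,)]

Reason: COUNT with WHERE vs conditional SUM (COALESCE handles empty-table NULL)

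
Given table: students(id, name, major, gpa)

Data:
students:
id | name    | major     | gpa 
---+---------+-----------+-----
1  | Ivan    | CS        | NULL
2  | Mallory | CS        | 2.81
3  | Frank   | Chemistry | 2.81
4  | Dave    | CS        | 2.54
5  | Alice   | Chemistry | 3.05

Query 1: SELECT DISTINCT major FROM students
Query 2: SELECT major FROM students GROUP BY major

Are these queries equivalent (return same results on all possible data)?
Yes, equivalent

Both queries return: [('CS',), ('Chemistry',)]

Reason: Both get unique majors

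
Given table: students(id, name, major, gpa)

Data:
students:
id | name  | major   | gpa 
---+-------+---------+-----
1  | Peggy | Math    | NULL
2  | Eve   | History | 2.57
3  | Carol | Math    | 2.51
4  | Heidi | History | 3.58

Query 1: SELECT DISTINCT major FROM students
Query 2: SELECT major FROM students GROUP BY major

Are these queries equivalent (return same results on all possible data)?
Yes, equivalent

Both queries return: [('History',), ('Math',)]

Reason: Both get unique majors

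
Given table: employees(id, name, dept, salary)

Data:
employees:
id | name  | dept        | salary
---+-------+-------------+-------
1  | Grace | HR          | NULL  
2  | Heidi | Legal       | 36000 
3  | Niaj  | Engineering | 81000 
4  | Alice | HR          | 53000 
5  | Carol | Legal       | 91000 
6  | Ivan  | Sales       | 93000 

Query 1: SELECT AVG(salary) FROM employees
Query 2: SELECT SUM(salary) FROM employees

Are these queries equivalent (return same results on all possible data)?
No, not equivalent

Query 1 returns: [(70800.0,)]
Query 2 returns: [(354000,)]

Reason: AVG vs SUM give different aggregate values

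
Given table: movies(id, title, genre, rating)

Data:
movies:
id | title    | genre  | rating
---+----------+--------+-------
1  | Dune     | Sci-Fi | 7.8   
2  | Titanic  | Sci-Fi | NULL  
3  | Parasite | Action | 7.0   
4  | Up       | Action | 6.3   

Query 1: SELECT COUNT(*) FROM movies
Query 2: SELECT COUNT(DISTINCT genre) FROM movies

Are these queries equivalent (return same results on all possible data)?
No, not equivalent

Query 1 returns: [(4,)]
Query 2 returns: [(2,)]

Reason: COUNT(*) counts rows, COUNT(DISTINCT genre) counts unique genres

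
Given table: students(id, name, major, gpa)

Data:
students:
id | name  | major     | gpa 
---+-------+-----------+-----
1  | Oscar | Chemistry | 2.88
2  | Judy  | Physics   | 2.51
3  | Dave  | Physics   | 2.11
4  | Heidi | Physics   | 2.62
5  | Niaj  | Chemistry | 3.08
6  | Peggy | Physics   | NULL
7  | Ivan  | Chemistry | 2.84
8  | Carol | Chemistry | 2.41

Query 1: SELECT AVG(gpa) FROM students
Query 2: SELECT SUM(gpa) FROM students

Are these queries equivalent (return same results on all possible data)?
No, not equivalent

Query 1 returns: [(2.6357142857142857,)]
Query 2 returns: [(18.45,)]

Reason: AVG vs SUM give different aggregate values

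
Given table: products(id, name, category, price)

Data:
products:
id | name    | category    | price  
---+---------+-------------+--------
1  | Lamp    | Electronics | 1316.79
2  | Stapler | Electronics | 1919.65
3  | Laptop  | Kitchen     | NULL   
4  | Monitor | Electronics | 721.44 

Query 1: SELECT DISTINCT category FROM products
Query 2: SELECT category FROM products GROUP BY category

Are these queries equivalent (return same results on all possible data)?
Yes, equivalent

Both queries return: [('Electronics',), ('Kitchen',)]

Reason: Both get unique categorys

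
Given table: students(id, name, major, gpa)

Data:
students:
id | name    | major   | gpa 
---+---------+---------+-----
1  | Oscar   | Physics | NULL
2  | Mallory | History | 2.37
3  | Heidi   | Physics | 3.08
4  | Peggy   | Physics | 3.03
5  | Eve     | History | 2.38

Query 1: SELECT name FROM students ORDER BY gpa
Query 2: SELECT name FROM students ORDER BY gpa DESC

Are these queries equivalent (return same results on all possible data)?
No, not equivalent

Query 1 returns: [('Oscar',), ('Mallory',), ('Eve',), ('Peggy',), ('Heidi',)]
Query 2 returns: [('Heidi',), ('Peggy',), ('Eve',), ('Mallory',), ('Oscar',)]

Reason: ASC vs DESC gives opposite ordering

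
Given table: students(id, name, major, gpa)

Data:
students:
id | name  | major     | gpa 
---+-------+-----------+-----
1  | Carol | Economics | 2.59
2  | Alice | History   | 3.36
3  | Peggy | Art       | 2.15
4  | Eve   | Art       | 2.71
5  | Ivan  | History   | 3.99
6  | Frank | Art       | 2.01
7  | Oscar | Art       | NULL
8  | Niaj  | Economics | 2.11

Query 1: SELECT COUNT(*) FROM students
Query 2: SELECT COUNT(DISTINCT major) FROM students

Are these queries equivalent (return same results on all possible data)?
No, not equivalent

Query 1 returns: [(8,)]
Query 2 returns: [(3,)]

Reason: COUNT(*) counts rows, COUNT(DISTINCT major) counts unique majors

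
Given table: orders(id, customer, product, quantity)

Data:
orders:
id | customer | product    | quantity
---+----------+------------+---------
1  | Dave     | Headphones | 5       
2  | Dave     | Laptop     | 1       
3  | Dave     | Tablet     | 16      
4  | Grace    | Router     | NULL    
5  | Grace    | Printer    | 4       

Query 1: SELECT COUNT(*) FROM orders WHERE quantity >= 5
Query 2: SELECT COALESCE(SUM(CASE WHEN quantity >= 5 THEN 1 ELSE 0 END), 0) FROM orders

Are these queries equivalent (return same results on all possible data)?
Yes, equivalent

Both queries return: [(2,)]

Reason: COUNT with WHERE vs conditional SUM (COALESCE handles empty-table NULL)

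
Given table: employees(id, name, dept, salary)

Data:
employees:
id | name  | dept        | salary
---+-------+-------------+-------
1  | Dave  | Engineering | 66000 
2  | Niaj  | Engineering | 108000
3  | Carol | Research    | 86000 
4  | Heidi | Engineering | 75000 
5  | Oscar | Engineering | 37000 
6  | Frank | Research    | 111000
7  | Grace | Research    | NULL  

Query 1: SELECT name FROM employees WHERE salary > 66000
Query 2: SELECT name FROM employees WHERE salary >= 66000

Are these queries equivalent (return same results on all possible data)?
No, not equivalent

Query 1 returns: [('Niaj',), ('Carol',), ('Heidi',), ('Frank',)]
Query 2 returns: [('Dave',), ('Niaj',), ('Carol',), ('Heidi',), ('Frank',)]

Reason: > vs >= gives different results when salary = 66000 exists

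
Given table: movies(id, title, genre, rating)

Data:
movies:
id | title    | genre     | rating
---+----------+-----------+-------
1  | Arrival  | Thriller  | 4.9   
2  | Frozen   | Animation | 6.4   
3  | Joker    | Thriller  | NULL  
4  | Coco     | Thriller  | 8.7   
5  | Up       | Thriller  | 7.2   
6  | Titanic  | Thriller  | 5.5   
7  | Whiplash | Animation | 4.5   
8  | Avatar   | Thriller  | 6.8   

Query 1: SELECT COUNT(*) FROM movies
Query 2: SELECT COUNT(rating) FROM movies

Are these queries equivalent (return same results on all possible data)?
No, not equivalent

Query 1 returns: [(8,)]
Query 2 returns: [(7,)]

Reason: COUNT(*) includes NULLs, COUNT(column) excludes them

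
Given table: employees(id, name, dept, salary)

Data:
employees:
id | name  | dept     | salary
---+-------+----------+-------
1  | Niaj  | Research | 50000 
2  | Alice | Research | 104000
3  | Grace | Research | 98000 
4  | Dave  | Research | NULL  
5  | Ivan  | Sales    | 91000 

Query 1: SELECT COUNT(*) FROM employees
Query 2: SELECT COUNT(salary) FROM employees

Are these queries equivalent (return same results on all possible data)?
No, not equivalent

Query 1 returns: [(5,)]
Query 2 returns: [(4,)]

Reason: COUNT(*) includes NULLs, COUNT(column) excludes them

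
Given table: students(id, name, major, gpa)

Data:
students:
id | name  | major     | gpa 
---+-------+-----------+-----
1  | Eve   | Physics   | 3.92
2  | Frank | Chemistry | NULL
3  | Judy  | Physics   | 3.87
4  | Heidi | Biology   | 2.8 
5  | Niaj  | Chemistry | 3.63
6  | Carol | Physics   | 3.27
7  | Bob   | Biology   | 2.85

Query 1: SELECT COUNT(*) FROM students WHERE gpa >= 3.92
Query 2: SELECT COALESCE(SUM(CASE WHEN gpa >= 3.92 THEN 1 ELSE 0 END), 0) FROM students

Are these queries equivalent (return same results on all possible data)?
Yes, equivalent

Both queries return: [(1,)]

Reason: COUNT with WHERE vs conditional SUM (COALESCE handles empty-table NULL)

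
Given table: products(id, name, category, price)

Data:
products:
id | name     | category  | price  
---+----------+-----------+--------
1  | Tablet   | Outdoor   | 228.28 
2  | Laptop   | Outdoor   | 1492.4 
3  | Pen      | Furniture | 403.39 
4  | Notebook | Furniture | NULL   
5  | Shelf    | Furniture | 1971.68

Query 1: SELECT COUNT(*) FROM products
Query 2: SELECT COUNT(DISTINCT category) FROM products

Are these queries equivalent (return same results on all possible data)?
No, not equivalent

Query 1 returns: [(5,)]
Query 2 returns: [(2,)]

Reason: COUNT(*) counts rows, COUNT(DISTINCT category) counts unique categorys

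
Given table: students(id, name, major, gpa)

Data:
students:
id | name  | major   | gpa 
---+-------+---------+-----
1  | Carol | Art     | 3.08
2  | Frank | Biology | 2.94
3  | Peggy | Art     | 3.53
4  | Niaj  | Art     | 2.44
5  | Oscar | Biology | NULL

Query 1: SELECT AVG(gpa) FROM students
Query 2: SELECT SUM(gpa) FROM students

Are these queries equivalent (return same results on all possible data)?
No, not equivalent

Query 1 returns: [(2.9975,)]
Query 2 returns: [(11.99,)]

Reason: AVG vs SUM give different aggregate values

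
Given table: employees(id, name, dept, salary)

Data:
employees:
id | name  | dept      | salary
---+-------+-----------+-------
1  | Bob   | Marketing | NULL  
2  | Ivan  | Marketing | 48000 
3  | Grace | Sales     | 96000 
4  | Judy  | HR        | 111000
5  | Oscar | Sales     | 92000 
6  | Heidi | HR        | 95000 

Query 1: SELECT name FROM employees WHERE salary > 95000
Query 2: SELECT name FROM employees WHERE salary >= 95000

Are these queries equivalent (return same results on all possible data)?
No, not equivalent

Query 1 returns: [('Grace',), ('Judy',)]
Query 2 returns: [('Grace',), ('Judy',), ('Heidi',)]

Reason: > vs >= gives different results when salary = 95000 exists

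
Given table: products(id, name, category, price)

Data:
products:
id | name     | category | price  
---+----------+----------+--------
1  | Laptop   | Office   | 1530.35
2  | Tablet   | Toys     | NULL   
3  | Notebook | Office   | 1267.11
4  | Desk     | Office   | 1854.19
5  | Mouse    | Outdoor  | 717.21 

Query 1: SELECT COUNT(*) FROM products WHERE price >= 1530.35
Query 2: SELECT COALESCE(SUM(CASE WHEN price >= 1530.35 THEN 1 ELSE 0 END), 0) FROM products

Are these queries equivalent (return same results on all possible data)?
Yes, equivalent

Both queries return: [(2,)]

Reason: COUNT with WHERE vs conditional SUM (COALESCE handles empty-table NULL)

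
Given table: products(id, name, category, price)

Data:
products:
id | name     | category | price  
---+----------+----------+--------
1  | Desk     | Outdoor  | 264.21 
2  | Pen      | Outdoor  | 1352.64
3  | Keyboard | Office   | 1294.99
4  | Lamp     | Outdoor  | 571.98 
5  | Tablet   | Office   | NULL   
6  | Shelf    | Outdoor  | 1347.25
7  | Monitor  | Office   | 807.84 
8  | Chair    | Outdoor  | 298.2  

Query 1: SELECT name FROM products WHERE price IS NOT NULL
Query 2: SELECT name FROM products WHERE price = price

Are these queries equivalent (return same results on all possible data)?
Yes, equivalent

Both queries return: [('Chair',), ('Desk',), ('Keyboard',), ('Lamp',), ('Monitor',), ('Pen',), ('Shelf',)]

Reason: IS NOT NULL vs self-equality (both exclude NULLs)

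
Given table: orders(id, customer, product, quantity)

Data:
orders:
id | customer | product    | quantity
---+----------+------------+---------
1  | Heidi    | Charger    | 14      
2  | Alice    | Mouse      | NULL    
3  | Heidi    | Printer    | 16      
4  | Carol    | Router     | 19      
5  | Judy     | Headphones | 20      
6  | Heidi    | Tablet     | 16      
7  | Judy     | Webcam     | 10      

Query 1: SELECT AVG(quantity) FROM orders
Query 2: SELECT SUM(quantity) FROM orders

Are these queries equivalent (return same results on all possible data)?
No, not equivalent

Query 1 returns: [(15.833333333333334,)]
Query 2 returns: [(95,)]

Reason: AVG vs SUM give different aggregate values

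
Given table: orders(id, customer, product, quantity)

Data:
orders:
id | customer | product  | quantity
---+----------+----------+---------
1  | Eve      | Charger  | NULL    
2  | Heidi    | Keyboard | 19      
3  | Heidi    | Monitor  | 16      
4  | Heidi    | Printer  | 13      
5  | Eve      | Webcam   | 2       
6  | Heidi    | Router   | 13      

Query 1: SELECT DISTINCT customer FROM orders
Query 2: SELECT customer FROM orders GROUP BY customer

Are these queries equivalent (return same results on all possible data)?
Yes, equivalent

Both queries return: [('Eve',), ('Heidi',)]

Reason: Both get unique customers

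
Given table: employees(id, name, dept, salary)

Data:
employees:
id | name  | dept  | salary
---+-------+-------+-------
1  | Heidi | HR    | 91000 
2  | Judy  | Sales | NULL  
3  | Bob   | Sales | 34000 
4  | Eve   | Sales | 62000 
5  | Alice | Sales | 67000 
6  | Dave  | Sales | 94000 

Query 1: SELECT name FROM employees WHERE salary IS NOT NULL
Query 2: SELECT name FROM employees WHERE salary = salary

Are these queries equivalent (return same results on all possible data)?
Yes, equivalent

Both queries return: [('Alice',), ('Bob',), ('Dave',), ('Eve',), ('Heidi',)]

Reason: IS NOT NULL vs self-equality (both exclude NULLs)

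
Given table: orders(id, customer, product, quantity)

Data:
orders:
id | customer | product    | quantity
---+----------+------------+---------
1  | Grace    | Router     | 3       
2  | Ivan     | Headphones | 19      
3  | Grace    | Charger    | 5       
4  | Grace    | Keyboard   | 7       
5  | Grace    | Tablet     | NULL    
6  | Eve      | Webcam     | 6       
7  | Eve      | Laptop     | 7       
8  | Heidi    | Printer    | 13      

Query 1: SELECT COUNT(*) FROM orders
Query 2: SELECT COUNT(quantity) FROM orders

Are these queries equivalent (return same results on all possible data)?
No, not equivalent

Query 1 returns: [(8,)]
Query 2 returns: [(7,)]

Reason: COUNT(*) includes NULLs, COUNT(column) excludes them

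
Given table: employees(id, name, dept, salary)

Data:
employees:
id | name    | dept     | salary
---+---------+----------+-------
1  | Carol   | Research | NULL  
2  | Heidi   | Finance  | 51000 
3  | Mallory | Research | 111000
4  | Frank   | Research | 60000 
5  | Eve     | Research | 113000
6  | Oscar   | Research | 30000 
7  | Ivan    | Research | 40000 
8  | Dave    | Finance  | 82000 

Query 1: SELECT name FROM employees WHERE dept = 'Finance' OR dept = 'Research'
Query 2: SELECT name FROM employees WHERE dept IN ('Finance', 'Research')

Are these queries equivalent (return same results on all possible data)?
Yes, equivalent

Both queries return: [('Carol',), ('Dave',), ('Eve',), ('Frank',), ('Heidi',), ('Ivan',), ('Mallory',), ('Oscar',)]

Reason: OR vs IN are equivalent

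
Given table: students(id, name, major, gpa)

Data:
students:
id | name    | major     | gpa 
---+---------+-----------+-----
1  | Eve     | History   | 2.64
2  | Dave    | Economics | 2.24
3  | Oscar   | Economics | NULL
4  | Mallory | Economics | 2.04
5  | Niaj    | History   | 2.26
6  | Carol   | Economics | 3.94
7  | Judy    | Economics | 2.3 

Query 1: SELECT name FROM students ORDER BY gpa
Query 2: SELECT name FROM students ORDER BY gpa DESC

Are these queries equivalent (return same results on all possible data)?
No, not equivalent

Query 1 returns: [('Oscar',), ('Mallory',), ('Dave',), ('Niaj',), ('Judy',), ('Eve',), ('Carol',)]
Query 2 returns: [('Carol',), ('Eve',), ('Judy',), ('Niaj',), ('Dave',), ('Mallory',), ('Oscar',)]

Reason: ASC vs DESC gives opposite ordering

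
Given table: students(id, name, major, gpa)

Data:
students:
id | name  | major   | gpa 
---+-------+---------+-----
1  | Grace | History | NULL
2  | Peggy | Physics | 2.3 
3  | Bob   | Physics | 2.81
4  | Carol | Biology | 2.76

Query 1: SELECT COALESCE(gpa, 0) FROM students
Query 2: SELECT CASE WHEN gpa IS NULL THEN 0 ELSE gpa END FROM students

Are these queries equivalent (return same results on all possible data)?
Yes, equivalent

Both queries return: [(0,), (2.3,), (2.76,), (2.81,)]

Reason: COALESCE vs CASE for NULL handling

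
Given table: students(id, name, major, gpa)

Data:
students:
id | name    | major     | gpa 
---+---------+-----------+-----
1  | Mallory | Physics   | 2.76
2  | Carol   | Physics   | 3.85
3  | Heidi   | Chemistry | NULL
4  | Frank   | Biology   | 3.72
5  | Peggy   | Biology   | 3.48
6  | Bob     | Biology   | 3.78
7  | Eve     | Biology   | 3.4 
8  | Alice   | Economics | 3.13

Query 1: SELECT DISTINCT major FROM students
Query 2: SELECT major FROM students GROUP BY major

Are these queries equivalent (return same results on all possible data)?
Yes, equivalent

Both queries return: [('Biology',), ('Chemistry',), ('Economics',), ('Physics',)]

Reason: Both get unique majors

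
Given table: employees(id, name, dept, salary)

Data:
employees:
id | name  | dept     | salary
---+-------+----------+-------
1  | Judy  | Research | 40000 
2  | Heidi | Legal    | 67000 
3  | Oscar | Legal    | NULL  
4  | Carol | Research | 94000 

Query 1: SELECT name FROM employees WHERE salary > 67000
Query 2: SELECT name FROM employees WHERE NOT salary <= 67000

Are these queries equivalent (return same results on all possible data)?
Yes, equivalent

Both queries return: [('Carol',)]

Reason: Both filter salary > 67000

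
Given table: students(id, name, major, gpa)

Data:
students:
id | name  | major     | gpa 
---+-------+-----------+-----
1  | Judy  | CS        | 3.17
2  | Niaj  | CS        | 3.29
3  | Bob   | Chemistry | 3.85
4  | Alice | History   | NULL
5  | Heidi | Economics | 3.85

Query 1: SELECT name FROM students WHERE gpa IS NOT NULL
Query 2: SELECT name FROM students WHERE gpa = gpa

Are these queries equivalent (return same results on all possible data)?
Yes, equivalent

Both queries return: [('Bob',), ('Heidi',), ('Judy',), ('Niaj',)]

Reason: IS NOT NULL vs self-equality (both exclude NULLs)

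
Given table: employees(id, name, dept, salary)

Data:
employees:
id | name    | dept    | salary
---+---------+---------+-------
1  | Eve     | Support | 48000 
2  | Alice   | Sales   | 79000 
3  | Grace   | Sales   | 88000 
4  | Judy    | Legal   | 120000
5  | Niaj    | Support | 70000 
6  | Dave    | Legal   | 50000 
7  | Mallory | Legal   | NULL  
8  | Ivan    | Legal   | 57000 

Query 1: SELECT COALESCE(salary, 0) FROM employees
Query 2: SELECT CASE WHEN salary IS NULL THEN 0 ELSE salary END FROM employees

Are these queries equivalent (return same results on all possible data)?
Yes, equivalent

Both queries return: [(0,), (48000,), (50000,), (57000,), (70000,), (79000,), (88000,), (120000,)]

Reason: COALESCE vs CASE for NULL handling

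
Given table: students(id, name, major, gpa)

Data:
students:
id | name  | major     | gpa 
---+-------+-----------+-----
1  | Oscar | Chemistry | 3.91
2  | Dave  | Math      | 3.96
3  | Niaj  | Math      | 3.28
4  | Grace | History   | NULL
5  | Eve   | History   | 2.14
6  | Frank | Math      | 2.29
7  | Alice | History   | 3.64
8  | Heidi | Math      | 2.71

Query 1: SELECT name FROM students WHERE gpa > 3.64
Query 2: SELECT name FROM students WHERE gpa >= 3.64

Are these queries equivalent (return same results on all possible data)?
No, not equivalent

Query 1 returns: [('Oscar',), ('Dave',)]
Query 2 returns: [('Oscar',), ('Dave',), ('Alice',)]

Reason: > vs >= gives different results when gpa = 3.64 exists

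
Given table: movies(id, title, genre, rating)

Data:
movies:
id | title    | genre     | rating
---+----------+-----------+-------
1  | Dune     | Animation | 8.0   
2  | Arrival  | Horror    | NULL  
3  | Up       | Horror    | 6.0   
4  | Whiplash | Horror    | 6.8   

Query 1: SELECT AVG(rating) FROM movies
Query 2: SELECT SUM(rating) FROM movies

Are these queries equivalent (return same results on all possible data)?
No, not equivalent

Query 1 returns: [(6.933333333333334,)]
Query 2 returns: [(20.8,)]

Reason: AVG vs SUM give different aggregate values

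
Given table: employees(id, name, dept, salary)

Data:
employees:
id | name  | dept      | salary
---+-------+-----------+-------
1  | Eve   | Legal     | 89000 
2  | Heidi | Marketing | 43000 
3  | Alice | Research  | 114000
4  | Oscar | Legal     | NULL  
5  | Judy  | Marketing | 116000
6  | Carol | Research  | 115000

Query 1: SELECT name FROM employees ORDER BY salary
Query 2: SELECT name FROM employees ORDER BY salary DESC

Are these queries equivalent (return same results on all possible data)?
No, not equivalent

Query 1 returns: [('Oscar',), ('Heidi',), ('Eve',), ('Alice',), ('Carol',), ('Judy',)]
Query 2 returns: [('Judy',), ('Carol',), ('Alice',), ('Eve',), ('Heidi',), ('Oscar',)]

Reason: ASC vs DESC gives opposite ordering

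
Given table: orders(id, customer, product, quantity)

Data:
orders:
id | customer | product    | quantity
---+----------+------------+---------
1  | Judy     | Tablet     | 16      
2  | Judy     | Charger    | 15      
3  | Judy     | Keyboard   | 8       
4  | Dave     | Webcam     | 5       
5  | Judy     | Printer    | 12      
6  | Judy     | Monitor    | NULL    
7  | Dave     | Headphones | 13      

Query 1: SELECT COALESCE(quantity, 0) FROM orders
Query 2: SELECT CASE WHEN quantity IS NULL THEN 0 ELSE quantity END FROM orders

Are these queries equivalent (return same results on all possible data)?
Yes, equivalent

Both queries return: [(0,), (5,), (8,), (12,), (13,), (15,), (16,)]

Reason: COALESCE vs CASE for NULL handling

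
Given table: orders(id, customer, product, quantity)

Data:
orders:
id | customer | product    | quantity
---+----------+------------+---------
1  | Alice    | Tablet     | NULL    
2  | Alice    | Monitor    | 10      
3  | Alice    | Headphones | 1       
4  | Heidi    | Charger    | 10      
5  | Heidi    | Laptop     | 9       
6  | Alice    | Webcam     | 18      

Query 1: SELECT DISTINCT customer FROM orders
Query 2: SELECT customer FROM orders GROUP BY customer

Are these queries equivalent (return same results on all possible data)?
Yes, equivalent

Both queries return: [('Alice',), ('Heidi',)]

Reason: Both get unique customers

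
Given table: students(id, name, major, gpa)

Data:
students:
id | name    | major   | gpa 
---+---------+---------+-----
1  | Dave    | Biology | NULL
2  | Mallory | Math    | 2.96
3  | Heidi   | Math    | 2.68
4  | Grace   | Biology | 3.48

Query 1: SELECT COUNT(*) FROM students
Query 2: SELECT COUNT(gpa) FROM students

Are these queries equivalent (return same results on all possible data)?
No, not equivalent

Query 1 returns: [(4,)]
Query 2 returns: [(3,)]

Reason: COUNT(*) includes NULLs, COUNT(column) excludes them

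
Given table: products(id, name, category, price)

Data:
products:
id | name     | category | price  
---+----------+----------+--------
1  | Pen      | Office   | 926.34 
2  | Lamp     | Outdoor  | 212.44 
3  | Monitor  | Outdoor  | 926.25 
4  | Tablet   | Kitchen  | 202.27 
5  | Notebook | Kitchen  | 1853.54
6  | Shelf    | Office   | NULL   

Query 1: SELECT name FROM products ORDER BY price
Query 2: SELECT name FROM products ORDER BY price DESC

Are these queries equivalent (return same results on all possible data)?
No, not equivalent

Query 1 returns: [('Shelf',), ('Tablet',), ('Lamp',), ('Monitor',), ('Pen',), ('Notebook',)]
Query 2 returns: [('Notebook',), ('Pen',), ('Monitor',), ('Lamp',), ('Tablet',), ('Shelf',)]

Reason: ASC vs DESC gives opposite ordering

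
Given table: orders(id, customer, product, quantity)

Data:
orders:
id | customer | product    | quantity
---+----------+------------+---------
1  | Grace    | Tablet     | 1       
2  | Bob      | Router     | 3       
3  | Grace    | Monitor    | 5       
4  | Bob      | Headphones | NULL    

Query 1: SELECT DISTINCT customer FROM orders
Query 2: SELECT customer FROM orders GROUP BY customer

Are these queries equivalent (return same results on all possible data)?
Yes, equivalent

Both queries return: [('Bob',), ('Grace',)]

Reason: Both get unique customers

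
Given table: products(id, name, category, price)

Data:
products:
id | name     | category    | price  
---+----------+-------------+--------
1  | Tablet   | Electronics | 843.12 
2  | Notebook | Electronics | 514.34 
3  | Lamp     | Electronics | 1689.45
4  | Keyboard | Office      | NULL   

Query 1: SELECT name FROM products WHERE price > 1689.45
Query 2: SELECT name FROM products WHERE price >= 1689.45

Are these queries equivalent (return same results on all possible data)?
No, not equivalent

Query 1 returns: []
Query 2 returns: [('Lamp',)]

Reason: > vs >= gives different results when price = 1689.45 exists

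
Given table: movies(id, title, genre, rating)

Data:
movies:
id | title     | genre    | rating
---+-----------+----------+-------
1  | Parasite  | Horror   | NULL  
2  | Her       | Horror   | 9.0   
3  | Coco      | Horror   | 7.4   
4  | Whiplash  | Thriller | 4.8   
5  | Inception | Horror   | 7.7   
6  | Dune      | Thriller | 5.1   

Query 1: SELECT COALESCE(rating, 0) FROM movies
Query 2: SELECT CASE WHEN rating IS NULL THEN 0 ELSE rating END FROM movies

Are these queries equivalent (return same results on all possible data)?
Yes, equivalent

Both queries return: [(0,), (4.8,), (5.1,), (7.4,), (7.7,), (9.0,)]

Reason: COALESCE vs CASE for NULL handling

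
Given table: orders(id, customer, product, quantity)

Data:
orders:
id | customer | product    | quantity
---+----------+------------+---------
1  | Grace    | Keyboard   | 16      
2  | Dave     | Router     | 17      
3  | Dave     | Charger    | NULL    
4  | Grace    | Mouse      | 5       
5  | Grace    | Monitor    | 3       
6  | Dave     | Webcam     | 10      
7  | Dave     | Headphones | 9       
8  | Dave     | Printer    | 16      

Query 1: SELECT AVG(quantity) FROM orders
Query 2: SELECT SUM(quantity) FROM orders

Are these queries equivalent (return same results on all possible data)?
No, not equivalent

Query 1 returns: [(10.857142857142858,)]
Query 2 returns: [(76,)]

Reason: AVG vs SUM give different aggregate values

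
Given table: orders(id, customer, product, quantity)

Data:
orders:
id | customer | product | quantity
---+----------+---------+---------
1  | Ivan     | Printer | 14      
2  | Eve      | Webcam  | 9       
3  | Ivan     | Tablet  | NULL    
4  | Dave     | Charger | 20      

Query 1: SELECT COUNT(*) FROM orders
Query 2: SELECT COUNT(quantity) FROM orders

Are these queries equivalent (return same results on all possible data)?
No, not equivalent

Query 1 returns: [(4,)]
Query 2 returns: [(3,)]

Reason: COUNT(*) includes NULLs, COUNT(column) excludes them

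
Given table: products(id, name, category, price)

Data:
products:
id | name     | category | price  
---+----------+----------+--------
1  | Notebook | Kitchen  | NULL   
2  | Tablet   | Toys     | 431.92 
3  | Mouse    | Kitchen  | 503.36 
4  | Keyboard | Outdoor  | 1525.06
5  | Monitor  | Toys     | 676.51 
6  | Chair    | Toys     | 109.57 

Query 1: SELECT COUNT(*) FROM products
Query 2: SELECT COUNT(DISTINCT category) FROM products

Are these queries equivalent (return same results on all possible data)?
No, not equivalent

Query 1 returns: [(6,)]
Query 2 returns: [(3,)]

Reason: COUNT(*) counts rows, COUNT(DISTINCT category) counts unique categorys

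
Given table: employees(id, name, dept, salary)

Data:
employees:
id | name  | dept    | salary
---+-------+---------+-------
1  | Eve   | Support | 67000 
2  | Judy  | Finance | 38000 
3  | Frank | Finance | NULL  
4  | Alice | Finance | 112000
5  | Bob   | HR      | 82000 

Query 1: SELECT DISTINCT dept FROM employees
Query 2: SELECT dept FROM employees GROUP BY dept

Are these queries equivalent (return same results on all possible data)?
Yes, equivalent

Both queries return: [('Finance',), ('HR',), ('Support',)]

Reason: Both get unique depts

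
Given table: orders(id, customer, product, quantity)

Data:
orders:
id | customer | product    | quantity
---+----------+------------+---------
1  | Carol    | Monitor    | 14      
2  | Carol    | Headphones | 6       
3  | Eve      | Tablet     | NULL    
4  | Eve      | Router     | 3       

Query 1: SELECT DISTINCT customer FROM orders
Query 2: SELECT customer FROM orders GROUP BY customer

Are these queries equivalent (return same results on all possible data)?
Yes, equivalent

Both queries return: [('Carol',), ('Eve',)]

Reason: Both get unique customers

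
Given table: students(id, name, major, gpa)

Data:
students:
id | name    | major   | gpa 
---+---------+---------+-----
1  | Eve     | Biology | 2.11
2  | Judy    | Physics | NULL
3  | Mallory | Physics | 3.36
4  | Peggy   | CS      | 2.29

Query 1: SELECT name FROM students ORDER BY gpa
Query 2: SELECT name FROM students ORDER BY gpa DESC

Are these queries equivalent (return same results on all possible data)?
No, not equivalent

Query 1 returns: [('Judy',), ('Eve',), ('Peggy',), ('Mallory',)]
Query 2 returns: [('Mallory',), ('Peggy',), ('Eve',), ('Judy',)]

Reason: ASC vs DESC gives opposite ordering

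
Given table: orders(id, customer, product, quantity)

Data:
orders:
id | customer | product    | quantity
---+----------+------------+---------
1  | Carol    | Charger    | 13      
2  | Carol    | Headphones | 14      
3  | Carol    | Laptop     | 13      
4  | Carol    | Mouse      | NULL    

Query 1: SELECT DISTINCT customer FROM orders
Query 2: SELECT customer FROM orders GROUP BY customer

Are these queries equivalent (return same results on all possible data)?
Yes, equivalent

Both queries return: [('Carol',)]

Reason: Both get unique customers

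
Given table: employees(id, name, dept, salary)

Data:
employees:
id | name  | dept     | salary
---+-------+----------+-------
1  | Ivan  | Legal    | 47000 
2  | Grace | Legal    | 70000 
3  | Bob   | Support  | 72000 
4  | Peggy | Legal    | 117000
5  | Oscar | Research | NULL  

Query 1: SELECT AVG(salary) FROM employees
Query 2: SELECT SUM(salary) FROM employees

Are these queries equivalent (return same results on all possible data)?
No, not equivalent

Query 1 returns: [(76500.0,)]
Query 2 returns: [(306000,)]

Reason: AVG vs SUM give different aggregate values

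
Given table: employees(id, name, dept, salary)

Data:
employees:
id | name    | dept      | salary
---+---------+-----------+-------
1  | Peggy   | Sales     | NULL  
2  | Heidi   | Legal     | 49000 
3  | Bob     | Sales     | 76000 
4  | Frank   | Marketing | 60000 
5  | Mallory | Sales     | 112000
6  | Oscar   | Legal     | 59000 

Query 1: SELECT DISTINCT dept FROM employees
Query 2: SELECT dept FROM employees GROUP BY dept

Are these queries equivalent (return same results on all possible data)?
Yes, equivalent

Both queries return: [('Legal',), ('Marketing',), ('Sales',)]

Reason: Both get unique depts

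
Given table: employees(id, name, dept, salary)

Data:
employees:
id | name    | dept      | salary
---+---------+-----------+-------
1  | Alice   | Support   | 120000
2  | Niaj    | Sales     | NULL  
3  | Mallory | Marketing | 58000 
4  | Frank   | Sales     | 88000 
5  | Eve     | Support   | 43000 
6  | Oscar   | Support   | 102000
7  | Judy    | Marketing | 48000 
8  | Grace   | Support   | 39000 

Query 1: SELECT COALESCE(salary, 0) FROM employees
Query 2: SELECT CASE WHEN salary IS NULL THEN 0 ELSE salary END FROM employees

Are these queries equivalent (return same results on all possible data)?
Yes, equivalent

Both queries return: [(0,), (39000,), (43000,), (48000,), (58000,), (88000,), (102000,), (120000,)]

Reason: COALESCE vs CASE for NULL handling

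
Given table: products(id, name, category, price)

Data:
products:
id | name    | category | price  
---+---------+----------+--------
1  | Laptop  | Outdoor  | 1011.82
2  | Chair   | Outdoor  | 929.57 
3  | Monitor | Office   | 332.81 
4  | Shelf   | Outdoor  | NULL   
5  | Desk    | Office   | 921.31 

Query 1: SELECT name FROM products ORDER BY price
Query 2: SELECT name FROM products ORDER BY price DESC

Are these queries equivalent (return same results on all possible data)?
No, not equivalent

Query 1 returns: [('Shelf',), ('Monitor',), ('Desk',), ('Chair',), ('Laptop',)]
Query 2 returns: [('Laptop',), ('Chair',), ('Desk',), ('Monitor',), ('Shelf',)]

Reason: ASC vs DESC gives opposite ordering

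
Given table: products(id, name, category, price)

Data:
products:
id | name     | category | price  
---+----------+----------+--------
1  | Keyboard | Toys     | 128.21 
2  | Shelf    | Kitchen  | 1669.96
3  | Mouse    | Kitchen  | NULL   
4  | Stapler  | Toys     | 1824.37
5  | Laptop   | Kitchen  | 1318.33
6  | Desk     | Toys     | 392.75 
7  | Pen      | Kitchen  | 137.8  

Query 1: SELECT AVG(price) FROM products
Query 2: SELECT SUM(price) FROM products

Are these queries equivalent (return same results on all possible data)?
No, not equivalent

Query 1 returns: [(911.9033333333333,)]
Query 2 returns: [(5471.42,)]

Reason: AVG vs SUM give different aggregate values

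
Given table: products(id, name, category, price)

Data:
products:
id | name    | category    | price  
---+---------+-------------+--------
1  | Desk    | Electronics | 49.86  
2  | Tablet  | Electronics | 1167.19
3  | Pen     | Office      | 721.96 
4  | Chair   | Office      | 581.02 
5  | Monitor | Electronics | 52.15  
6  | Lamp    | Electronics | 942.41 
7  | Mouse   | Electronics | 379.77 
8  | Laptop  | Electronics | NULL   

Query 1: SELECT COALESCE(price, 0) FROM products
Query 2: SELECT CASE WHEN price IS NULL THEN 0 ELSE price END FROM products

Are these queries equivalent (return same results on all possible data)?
Yes, equivalent

Both queries return: [(0,), (49.86,), (52.15,), (379.77,), (581.02,), (721.96,), (942.41,), (1167.19,)]

Reason: COALESCE vs CASE for NULL handling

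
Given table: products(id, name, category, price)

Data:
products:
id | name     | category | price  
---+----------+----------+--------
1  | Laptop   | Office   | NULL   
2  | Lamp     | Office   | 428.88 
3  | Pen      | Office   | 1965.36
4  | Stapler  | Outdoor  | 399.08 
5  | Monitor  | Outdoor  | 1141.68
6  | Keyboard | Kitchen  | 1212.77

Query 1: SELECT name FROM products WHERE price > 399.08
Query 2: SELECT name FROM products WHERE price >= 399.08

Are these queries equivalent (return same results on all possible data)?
No, not equivalent

Query 1 returns: [('Lamp',), ('Pen',), ('Monitor',), ('Keyboard',)]
Query 2 returns: [('Lamp',), ('Pen',), ('Stapler',), ('Monitor',), ('Keyboard',)]

Reason: > vs >= gives different results when price = 399.08 exists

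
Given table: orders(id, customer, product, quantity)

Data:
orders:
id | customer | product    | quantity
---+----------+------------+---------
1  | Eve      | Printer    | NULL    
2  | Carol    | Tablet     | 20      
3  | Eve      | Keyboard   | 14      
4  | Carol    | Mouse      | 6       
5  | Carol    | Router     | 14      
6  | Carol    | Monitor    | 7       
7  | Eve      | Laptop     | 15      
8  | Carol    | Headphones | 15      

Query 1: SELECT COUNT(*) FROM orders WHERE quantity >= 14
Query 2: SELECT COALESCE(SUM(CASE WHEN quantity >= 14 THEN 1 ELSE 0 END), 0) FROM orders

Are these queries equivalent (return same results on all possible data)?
Yes, equivalent

Both queries return: [(5,)]

Reason: COUNT with WHERE vs conditional SUM (COALESCE handles empty-table NULL)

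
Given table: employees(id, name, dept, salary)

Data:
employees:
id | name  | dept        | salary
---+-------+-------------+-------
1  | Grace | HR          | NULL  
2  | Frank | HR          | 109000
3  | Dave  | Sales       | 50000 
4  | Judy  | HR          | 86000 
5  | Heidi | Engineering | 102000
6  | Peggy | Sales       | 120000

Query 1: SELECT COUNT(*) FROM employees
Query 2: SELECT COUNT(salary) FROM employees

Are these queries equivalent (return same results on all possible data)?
No, not equivalent

Query 1 returns: [(6,)]
Query 2 returns: [(5,)]

Reason: COUNT(*) includes NULLs, COUNT(column) excludes them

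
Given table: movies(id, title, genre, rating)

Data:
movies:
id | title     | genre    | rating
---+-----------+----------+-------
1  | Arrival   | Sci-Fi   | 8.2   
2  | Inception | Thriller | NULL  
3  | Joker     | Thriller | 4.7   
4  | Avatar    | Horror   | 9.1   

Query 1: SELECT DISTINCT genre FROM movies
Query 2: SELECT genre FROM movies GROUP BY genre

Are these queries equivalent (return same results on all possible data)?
Yes, equivalent

Both queries return: [('Horror',), ('Sci-Fi',), ('Thriller',)]

Reason: Both get unique genres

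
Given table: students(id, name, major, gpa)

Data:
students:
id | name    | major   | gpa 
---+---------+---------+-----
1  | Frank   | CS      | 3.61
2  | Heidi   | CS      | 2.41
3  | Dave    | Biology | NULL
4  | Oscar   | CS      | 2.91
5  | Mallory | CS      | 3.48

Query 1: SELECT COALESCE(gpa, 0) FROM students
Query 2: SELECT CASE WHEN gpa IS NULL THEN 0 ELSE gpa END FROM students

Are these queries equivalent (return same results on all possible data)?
Yes, equivalent

Both queries return: [(0,), (2.41,), (2.91,), (3.48,), (3.61,)]

Reason: COALESCE vs CASE for NULL handling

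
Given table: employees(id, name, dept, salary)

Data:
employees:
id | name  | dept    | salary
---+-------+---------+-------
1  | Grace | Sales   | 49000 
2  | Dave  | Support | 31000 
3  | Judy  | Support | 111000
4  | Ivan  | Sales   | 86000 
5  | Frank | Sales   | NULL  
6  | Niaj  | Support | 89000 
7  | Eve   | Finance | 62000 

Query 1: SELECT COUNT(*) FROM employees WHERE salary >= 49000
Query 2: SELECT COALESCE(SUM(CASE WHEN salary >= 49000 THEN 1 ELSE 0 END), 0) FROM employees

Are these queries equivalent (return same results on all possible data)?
Yes, equivalent

Both queries return: [(5,)]

Reason: COUNT with WHERE vs conditional SUM (COALESCE handles empty-table NULL)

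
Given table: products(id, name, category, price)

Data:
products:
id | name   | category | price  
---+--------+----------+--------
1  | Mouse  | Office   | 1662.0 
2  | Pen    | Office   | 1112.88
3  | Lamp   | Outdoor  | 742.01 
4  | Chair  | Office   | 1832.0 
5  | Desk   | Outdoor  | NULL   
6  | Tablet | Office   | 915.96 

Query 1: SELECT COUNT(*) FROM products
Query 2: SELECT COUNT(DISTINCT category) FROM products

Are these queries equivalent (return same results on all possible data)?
No, not equivalent

Query 1 returns: [(6,)]
Query 2 returns: [(2,)]

Reason: COUNT(*) counts rows, COUNT(DISTINCT category) counts unique categorys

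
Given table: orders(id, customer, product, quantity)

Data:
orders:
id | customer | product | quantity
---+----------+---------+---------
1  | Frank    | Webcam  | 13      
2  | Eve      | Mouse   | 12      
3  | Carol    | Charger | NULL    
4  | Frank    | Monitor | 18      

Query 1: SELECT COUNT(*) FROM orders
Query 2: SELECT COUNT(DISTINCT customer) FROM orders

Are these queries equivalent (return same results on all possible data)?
No, not equivalent

Query 1 returns: [(4,)]
Query 2 returns: [(3,)]

Reason: COUNT(*) counts rows, COUNT(DISTINCT customer) counts unique customers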